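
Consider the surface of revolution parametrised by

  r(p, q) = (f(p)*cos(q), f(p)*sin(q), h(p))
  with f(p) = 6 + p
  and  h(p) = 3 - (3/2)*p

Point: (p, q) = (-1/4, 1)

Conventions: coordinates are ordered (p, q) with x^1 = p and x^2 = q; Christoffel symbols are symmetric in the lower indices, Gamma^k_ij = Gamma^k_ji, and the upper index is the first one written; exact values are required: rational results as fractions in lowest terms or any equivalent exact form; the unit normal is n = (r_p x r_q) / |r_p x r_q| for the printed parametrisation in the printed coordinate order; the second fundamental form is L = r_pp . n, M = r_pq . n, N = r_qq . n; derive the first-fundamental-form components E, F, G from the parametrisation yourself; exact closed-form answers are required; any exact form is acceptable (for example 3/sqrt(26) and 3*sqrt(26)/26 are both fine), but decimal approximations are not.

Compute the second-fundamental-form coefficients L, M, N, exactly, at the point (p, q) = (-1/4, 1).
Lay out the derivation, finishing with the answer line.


f = 23/4, f' = 1, f'' = 0, h' = -3/2, h'' = 0
E = 13/4, F = 0, G = 529/16; answer radicand W^2 = 13/4
unnormalised second-form numerators: l = 0, m = 0, n = -69/8; L = l/sqrt(13/4), and similarly M = m/sqrt(W^2), N = n/sqrt(W^2)

Answer: L = 0, M = 0, N = -69*sqrt(13)/52


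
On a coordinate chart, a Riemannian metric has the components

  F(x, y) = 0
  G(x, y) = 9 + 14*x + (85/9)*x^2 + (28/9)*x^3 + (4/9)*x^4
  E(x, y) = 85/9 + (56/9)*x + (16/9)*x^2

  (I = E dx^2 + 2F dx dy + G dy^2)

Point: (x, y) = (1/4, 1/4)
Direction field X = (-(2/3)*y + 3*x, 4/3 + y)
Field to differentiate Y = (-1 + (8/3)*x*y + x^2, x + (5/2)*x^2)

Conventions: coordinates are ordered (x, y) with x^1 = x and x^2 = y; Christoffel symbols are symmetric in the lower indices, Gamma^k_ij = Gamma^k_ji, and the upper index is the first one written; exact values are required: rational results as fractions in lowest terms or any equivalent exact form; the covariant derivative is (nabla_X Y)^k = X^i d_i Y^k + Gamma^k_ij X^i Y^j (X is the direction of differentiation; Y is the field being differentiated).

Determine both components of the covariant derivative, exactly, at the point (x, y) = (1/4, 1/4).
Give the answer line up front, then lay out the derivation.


Answer: (nabla_X Y)^x = 118957/115200, (nabla_X Y)^y = 7379/12528

E = 100/9, F = 0, G = 841/64 at the point
E_x = 64/9, E_y = 0, F_x = 0, F_y = 0, G_x = 58/3, G_y = 0
EG - F^2 = 21025/144;  g^inv = (144/21025) * [[841/64, 0], [0, 100/9]]
first-kind symbols [ij,l] = (1/2)(d_i g_jl + d_j g_il - d_l g_ij): [xx,x] = E_x/2 = 32/9, [xx,y] = F_x - E_y/2 = 0, [xy,x] = E_y/2 = 0, [xy,y] = G_x/2 = 29/3, [yy,x] = F_y - G_x/2 = -29/3, [yy,y] = G_y/2 = 0
Gamma^x_ij = (G*[ij,x] - F*[ij,y])/(EG - F^2), Gamma^y_ij = (E*[ij,y] - F*[ij,x])/(EG - F^2)
Gamma_xxx = 8/25, Gamma_xxy = 0, Gamma_xyy = -87/100, Gamma_yxx = 0, Gamma_yxy = 64/87, Gamma_yyy = 0
X = (7/12, 19/12), Y = (-37/48, 13/32) at the point


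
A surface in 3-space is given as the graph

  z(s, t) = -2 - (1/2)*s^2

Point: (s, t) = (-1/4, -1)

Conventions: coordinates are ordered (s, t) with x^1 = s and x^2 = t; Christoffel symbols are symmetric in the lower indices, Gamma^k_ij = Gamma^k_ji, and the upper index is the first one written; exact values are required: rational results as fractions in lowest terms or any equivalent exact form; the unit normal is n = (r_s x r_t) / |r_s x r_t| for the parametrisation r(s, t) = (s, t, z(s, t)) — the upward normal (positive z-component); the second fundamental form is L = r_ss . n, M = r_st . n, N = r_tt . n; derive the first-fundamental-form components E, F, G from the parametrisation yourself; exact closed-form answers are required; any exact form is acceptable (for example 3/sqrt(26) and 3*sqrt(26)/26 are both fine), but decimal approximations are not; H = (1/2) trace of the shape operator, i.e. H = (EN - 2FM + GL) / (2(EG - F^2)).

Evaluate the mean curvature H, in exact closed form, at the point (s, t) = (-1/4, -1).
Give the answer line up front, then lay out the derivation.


Answer: H = -32*sqrt(17)/289

z_s = 1/4, z_t = 0, z_ss = -1, z_st = 0, z_tt = 0
E = 17/16, F = 0, G = 1; answer radicand W^2 = 17/16
unnormalised second-form numerators: l = -1, m = 0, n = 0; L = l/sqrt(17/16), and similarly M = m/sqrt(W^2), N = n/sqrt(W^2)
H = (E*n - 2*F*m + G*l) / (2*(EG - F^2)*sqrt(W^2)); E*n - 2*F*m + G*l = -1, EG - F^2 = 17/16, so H = (-8/17)/sqrt(17/16)


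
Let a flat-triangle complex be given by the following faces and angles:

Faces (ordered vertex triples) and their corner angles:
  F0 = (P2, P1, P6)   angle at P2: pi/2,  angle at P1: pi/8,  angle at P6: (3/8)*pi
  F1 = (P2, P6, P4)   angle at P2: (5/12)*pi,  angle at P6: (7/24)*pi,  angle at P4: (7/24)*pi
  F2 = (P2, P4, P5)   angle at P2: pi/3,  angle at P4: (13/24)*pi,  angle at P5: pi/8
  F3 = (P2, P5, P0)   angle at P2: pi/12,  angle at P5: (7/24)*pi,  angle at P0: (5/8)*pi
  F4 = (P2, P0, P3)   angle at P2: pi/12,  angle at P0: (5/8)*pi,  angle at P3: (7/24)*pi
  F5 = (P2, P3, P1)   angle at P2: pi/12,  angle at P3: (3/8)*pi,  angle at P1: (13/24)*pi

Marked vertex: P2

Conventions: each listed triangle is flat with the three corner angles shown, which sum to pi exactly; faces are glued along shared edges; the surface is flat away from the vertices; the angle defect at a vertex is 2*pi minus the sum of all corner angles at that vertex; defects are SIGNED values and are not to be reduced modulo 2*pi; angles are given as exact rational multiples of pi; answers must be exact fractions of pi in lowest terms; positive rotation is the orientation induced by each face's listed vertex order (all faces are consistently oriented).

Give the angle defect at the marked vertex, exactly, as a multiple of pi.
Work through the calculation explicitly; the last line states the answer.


Sum of corner angles at P2: (3/2)*pi
defect = 2*pi - (3/2)*pi

Answer: defect(P2) = pi/2


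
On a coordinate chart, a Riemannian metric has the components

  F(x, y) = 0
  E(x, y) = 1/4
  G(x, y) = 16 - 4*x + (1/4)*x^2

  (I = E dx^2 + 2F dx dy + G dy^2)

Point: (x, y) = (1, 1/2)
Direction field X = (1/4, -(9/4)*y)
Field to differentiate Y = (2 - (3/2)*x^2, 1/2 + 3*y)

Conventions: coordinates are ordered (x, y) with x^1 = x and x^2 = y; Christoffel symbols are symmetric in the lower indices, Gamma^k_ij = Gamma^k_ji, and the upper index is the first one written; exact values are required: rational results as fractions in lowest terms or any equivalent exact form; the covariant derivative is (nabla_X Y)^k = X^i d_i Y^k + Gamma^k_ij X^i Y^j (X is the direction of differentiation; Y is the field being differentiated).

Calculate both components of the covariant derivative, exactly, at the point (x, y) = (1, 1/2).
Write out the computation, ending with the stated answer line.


E = 1/4, F = 0, G = 49/4 at the point
E_x = 0, E_y = 0, F_x = 0, F_y = 0, G_x = -7/2, G_y = 0
EG - F^2 = 49/16;  g^inv = (16/49) * [[49/4, 0], [0, 1/4]]
first-kind symbols [ij,l] = (1/2)(d_i g_jl + d_j g_il - d_l g_ij): [xx,x] = E_x/2 = 0, [xx,y] = F_x - E_y/2 = 0, [xy,x] = E_y/2 = 0, [xy,y] = G_x/2 = -7/4, [yy,x] = F_y - G_x/2 = 7/4, [yy,y] = G_y/2 = 0
Gamma^x_ij = (G*[ij,x] - F*[ij,y])/(EG - F^2), Gamma^y_ij = (E*[ij,y] - F*[ij,x])/(EG - F^2)
Gamma_xxx = 0, Gamma_xxy = 0, Gamma_xyy = 7, Gamma_yxx = 0, Gamma_yxy = -1/7, Gamma_yyy = 0
X = (1/4, -9/8), Y = (1/2, 2) at the point

Answer: (nabla_X Y)^x = -33/2, (nabla_X Y)^y = -377/112


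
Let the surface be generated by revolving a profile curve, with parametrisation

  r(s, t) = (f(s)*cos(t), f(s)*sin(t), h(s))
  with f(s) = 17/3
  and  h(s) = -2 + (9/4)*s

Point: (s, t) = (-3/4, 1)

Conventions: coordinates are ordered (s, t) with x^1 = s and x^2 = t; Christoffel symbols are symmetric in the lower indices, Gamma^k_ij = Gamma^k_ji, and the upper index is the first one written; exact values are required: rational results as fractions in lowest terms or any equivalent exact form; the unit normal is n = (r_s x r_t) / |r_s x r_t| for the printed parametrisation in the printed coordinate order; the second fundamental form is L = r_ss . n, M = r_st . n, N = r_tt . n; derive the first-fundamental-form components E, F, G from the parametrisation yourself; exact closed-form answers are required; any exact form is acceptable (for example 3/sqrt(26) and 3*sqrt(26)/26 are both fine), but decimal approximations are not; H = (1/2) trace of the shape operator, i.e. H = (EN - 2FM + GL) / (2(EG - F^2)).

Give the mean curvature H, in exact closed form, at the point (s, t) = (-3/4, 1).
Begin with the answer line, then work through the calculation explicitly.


Answer: H = 3/34

f = 17/3, f' = 0, f'' = 0, h' = 9/4, h'' = 0
E = 81/16, F = 0, G = 289/9; answer radicand W^2 = 81/16
unnormalised second-form numerators: l = 0, m = 0, n = 51/4; L = l/sqrt(81/16), and similarly M = m/sqrt(W^2), N = n/sqrt(W^2)
H = (E*n - 2*F*m + G*l) / (2*(EG - F^2)*sqrt(W^2)); E*n - 2*F*m + G*l = 4131/64, EG - F^2 = 2601/16, so H = (27/136)/sqrt(81/16)


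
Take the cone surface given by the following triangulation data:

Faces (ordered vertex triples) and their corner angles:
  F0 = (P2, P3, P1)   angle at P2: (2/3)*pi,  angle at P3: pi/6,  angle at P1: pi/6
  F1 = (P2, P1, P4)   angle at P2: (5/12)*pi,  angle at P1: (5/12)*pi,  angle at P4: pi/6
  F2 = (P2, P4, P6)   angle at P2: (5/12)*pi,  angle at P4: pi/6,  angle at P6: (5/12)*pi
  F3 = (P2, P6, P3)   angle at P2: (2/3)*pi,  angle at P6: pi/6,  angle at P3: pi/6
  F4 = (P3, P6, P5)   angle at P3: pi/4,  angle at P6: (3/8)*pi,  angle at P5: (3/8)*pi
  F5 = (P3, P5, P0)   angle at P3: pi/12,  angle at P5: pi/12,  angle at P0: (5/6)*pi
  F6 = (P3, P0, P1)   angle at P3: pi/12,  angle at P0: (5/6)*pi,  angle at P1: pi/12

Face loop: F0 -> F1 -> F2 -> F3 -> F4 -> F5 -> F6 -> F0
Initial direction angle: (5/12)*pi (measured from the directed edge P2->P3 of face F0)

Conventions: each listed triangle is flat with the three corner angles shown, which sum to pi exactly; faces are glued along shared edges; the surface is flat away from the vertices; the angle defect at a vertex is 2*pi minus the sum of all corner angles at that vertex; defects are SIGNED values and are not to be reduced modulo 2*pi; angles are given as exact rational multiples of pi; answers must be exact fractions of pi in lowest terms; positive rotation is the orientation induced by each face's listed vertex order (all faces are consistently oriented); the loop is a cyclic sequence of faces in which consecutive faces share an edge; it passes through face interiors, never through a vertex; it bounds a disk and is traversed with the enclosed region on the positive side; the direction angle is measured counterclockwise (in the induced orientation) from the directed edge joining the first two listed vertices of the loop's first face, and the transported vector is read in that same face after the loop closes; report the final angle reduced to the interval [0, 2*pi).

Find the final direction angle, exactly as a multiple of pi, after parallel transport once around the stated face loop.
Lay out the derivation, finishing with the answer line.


enclosed vertex P2: corner angles sum to (13/6)*pi, defect = 2*pi - (13/6)*pi = -pi/6
enclosed vertex P3: corner angles sum to (3/4)*pi, defect = 2*pi - (3/4)*pi = (5/4)*pi
final direction = starting direction + enclosed defect total, reduced mod 2*pi (induced orientation)
final angle = (5/12)*pi + (13/12)*pi = (3/2)*pi (mod 2*pi)

Answer: final direction angle = (3/2)*pi


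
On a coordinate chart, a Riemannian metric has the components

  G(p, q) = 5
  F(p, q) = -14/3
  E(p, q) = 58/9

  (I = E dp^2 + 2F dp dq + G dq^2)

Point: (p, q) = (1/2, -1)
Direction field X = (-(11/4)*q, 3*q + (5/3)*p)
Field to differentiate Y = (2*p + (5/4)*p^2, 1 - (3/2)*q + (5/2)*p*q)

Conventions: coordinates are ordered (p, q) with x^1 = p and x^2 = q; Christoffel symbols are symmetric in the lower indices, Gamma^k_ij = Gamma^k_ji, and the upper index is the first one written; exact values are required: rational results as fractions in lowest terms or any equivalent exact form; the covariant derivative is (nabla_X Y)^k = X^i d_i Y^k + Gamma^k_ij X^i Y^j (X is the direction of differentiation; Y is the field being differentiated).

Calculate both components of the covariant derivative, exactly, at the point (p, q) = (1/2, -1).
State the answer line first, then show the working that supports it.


Answer: (nabla_X Y)^p = 143/16, (nabla_X Y)^q = -19/3

E = 58/9, F = -14/3, G = 5 at the point
E_p = 0, E_q = 0, F_p = 0, F_q = 0, G_p = 0, G_q = 0
EG - F^2 = 94/9;  g^inv = (9/94) * [[5, 14/3], [14/3, 58/9]]
first-kind symbols [ij,l] = (1/2)(d_i g_jl + d_j g_il - d_l g_ij): [pp,p] = E_p/2 = 0, [pp,q] = F_p - E_q/2 = 0, [pq,p] = E_q/2 = 0, [pq,q] = G_p/2 = 0, [qq,p] = F_q - G_p/2 = 0, [qq,q] = G_q/2 = 0
Gamma^p_ij = (G*[ij,p] - F*[ij,q])/(EG - F^2), Gamma^q_ij = (E*[ij,q] - F*[ij,p])/(EG - F^2)
Gamma_ppp = 0, Gamma_ppq = 0, Gamma_pqq = 0, Gamma_qpp = 0, Gamma_qpq = 0, Gamma_qqq = 0
X = (11/4, -13/6), Y = (21/16, 5/4) at the point


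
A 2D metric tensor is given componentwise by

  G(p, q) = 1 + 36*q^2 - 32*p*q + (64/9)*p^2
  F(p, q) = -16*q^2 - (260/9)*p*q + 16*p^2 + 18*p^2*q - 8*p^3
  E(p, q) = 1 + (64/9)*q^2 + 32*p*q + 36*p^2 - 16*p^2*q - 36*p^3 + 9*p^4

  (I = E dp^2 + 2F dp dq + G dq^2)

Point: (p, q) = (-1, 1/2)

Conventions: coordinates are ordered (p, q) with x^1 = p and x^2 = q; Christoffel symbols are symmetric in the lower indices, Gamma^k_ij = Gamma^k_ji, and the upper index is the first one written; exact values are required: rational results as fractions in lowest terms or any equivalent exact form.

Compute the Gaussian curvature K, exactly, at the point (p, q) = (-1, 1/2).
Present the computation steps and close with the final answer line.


E = 538/9, F = 391/9, G = 298/9, EG - F^2 = 827/9 at the point
E_p = -184, E_q = -368/9, F_p = -796/9, F_q = 278/9, G_p = -272/9, G_q = 68
E_qq = 128/9, F_pq = -584/9, G_pp = 128/9
K follows from Brioschi's formula, (det M1 - det M2)/(EG - F^2)^2.
M1 = [[-E_qq/2 + F_pq - G_pp/2, E_p/2, F_p - E_q/2], [F_q - G_p/2, E, F], [G_q/2, F, G]] = [[-712/9, -92, -68], [46, 538/9, 391/9], [34, 391/9, 298/9]]; det M1 = -58760/81
M2 = [[0, E_q/2, G_p/2], [E_q/2, E, F], [G_p/2, F, G]] = [[0, -184/9, -136/9], [-184/9, 538/9, 391/9], [-136/9, 391/9, 298/9]]; det M2 = -52352/81
det M1 - det M2 = -712/9; K = -712/9 / (827/9)^2 = -6408/683929

Answer: K = -6408/683929


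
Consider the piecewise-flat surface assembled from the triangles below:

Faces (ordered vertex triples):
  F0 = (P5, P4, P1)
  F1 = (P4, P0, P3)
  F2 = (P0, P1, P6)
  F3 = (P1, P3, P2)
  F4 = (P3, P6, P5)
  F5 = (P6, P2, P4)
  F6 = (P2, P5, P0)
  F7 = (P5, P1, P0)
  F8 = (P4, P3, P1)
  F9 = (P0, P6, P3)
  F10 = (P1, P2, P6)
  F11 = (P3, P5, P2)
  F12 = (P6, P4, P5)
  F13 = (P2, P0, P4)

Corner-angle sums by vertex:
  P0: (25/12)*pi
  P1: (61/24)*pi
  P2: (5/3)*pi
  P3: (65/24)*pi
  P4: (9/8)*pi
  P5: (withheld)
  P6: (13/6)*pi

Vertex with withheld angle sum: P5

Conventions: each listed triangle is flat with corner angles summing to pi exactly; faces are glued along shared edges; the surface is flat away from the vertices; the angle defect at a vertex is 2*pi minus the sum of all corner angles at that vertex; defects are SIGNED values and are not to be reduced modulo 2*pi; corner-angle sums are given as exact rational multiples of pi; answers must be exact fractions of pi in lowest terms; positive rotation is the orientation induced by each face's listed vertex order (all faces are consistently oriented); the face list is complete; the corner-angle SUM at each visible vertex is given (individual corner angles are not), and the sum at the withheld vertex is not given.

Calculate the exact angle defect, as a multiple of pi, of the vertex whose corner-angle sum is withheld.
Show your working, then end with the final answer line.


V = 7, E = 21, F = 14; chi = V - E + F = 0
Gauss-Bonnet: total defect = 2*pi*chi = 0; visible defects sum to (-7/24)*pi

Answer: defect(P5) = (7/24)*pi


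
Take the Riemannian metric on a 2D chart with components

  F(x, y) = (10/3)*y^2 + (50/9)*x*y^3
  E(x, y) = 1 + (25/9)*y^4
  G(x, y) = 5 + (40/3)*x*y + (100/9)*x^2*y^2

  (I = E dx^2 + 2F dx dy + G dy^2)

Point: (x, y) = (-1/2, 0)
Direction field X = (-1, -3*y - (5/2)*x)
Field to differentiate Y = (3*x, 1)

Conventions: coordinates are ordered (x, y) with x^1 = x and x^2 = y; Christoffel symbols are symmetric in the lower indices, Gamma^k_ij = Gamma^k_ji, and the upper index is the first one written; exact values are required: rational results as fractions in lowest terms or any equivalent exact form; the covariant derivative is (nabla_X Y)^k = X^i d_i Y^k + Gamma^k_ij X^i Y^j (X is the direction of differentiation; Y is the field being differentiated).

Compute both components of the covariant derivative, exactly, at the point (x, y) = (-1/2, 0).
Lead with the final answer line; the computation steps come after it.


Answer: (nabla_X Y)^x = -3, (nabla_X Y)^y = -5/6

E = 1, F = 0, G = 5 at the point
E_x = 0, E_y = 0, F_x = 0, F_y = 0, G_x = 0, G_y = -20/3
EG - F^2 = 5;  g^inv = (1/5) * [[5, 0], [0, 1]]
first-kind symbols [ij,l] = (1/2)(d_i g_jl + d_j g_il - d_l g_ij): [xx,x] = E_x/2 = 0, [xx,y] = F_x - E_y/2 = 0, [xy,x] = E_y/2 = 0, [xy,y] = G_x/2 = 0, [yy,x] = F_y - G_x/2 = 0, [yy,y] = G_y/2 = -10/3
Gamma^x_ij = (G*[ij,x] - F*[ij,y])/(EG - F^2), Gamma^y_ij = (E*[ij,y] - F*[ij,x])/(EG - F^2)
Gamma_xxx = 0, Gamma_xxy = 0, Gamma_xyy = 0, Gamma_yxx = 0, Gamma_yxy = 0, Gamma_yyy = -2/3
X = (-1, 5/4), Y = (-3/2, 1) at the point


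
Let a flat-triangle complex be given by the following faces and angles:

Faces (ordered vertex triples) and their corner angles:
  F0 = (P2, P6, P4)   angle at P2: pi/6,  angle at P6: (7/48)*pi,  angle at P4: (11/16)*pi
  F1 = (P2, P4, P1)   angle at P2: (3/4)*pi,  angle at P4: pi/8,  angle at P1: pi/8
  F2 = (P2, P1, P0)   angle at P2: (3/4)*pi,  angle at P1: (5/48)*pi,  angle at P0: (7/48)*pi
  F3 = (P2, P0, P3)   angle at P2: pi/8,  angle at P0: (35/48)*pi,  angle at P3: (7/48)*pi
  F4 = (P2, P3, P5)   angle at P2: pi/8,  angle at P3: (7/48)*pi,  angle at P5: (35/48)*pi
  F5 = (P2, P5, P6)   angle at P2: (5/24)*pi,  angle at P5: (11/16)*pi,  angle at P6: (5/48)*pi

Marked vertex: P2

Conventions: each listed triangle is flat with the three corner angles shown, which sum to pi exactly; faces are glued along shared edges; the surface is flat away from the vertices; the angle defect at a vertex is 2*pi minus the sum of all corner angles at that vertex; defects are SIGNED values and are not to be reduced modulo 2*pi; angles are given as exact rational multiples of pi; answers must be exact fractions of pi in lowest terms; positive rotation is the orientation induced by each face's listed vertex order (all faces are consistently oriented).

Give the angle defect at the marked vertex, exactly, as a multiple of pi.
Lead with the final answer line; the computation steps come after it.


Answer: defect(P2) = -pi/8

Sum of corner angles at P2: (17/8)*pi
defect = 2*pi - (17/8)*pi


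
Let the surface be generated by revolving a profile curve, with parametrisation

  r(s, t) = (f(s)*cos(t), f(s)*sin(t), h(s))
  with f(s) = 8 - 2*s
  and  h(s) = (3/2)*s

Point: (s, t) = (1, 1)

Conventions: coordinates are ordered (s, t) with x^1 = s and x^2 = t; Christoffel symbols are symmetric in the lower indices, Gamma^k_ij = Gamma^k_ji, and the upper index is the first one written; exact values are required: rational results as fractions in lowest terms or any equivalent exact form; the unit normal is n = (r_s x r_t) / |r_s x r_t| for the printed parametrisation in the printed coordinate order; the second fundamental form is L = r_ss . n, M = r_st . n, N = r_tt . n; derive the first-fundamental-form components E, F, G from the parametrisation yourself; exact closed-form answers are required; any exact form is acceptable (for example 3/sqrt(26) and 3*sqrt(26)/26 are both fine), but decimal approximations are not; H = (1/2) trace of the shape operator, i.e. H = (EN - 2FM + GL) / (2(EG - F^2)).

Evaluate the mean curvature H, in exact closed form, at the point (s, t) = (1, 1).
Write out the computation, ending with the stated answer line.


f = 6, f' = -2, f'' = 0, h' = 3/2, h'' = 0
E = 25/4, F = 0, G = 36; answer radicand W^2 = 25/4
unnormalised second-form numerators: l = 0, m = 0, n = 9; L = l/sqrt(25/4), and similarly M = m/sqrt(W^2), N = n/sqrt(W^2)
H = (E*n - 2*F*m + G*l) / (2*(EG - F^2)*sqrt(W^2)); E*n - 2*F*m + G*l = 225/4, EG - F^2 = 225, so H = (1/8)/sqrt(25/4)

Answer: H = 1/20


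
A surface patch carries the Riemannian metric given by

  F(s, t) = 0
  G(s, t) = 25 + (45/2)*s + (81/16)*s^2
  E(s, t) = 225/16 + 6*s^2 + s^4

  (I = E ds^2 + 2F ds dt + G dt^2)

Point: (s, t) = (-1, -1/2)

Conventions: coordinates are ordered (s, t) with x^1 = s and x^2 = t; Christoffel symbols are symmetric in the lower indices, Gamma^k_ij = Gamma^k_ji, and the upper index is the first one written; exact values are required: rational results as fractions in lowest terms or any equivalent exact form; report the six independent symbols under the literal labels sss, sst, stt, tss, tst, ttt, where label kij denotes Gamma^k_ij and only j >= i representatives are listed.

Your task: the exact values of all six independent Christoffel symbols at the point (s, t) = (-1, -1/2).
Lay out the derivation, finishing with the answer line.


E = 337/16, F = 0, G = 121/16 at the point
E_s = -16, E_t = 0, F_s = 0, F_t = 0, G_s = 99/8, G_t = 0
EG - F^2 = 40777/256;  g^inv = (256/40777) * [[121/16, 0], [0, 337/16]]
first-kind symbols [ij,l] = (1/2)(d_i g_jl + d_j g_il - d_l g_ij): [ss,s] = E_s/2 = -8, [ss,t] = F_s - E_t/2 = 0, [st,s] = E_t/2 = 0, [st,t] = G_s/2 = 99/16, [tt,s] = F_t - G_s/2 = -99/16, [tt,t] = G_t/2 = 0
Gamma^s_ij = (G*[ij,s] - F*[ij,t])/(EG - F^2), Gamma^t_ij = (E*[ij,t] - F*[ij,s])/(EG - F^2)

Answer: Gamma_sss = -128/337, Gamma_sst = 0, Gamma_stt = -99/337, Gamma_tss = 0, Gamma_tst = 9/11, Gamma_ttt = 0


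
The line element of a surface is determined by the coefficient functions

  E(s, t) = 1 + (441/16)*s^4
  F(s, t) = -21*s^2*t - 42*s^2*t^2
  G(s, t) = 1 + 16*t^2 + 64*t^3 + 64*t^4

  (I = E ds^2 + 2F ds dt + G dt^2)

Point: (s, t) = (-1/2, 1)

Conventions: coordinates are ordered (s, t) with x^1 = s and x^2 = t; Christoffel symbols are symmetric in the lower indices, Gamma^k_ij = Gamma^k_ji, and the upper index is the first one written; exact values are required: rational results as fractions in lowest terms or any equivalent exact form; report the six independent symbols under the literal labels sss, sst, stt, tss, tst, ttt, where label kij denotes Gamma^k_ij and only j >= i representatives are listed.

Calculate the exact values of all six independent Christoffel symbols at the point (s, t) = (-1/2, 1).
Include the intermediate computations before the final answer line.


E = 697/256, F = -63/4, G = 145 at the point
E_s = -441/32, E_t = 0, F_s = 63, F_t = -105/4, G_s = 0, G_t = 480
EG - F^2 = 37561/256;  g^inv = (256/37561) * [[145, 63/4], [63/4, 697/256]]
first-kind symbols [ij,l] = (1/2)(d_i g_jl + d_j g_il - d_l g_ij): [ss,s] = E_s/2 = -441/64, [ss,t] = F_s - E_t/2 = 63, [st,s] = E_t/2 = 0, [st,t] = G_s/2 = 0, [tt,s] = F_t - G_s/2 = -105/4, [tt,t] = G_t/2 = 240
Gamma^s_ij = (G*[ij,s] - F*[ij,t])/(EG - F^2), Gamma^t_ij = (E*[ij,t] - F*[ij,s])/(EG - F^2)

Answer: Gamma_sss = -1764/37561, Gamma_sst = 0, Gamma_stt = -6720/37561, Gamma_tss = 16128/37561, Gamma_tst = 0, Gamma_ttt = 61440/37561


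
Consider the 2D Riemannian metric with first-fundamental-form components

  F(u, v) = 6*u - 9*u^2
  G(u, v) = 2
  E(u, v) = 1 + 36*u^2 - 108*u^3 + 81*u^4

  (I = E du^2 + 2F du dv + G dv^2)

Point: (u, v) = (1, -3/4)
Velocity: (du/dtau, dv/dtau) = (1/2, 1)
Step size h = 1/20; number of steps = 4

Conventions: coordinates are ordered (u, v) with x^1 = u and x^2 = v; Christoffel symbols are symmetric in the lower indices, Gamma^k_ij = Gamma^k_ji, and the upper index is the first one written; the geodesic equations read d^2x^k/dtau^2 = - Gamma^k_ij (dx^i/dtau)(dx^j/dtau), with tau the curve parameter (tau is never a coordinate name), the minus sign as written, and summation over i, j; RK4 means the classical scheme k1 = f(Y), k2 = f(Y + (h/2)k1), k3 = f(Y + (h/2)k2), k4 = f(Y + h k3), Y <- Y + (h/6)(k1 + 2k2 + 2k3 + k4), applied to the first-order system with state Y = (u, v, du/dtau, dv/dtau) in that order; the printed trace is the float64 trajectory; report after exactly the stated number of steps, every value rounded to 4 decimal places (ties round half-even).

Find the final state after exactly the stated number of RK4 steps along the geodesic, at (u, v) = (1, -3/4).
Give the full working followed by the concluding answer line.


f(Y) = (du/dtau, dv/dtau, -Gamma^u_ij Y'^i Y'^j, -Gamma^v_ij Y'^i Y'^j) with the Gammas evaluated at the stage position; h = 0.050000; intermediate values shown to 6 dp
step 0: u = 1.0000, v = -0.7500, du/dtau = 0.5000, dv/dtau = 1.0000
step 1:
  k1: at (u, v) = (1.000000, -0.750000), (du/dtau, dv/dtau) = (0.500000, 1.000000); Gamma_uuu = 3.272727, Gamma_uuv = 0.000000, Gamma_uvv = 0.000000, Gamma_vuu = -1.090909, Gamma_vuv = 0.000000, Gamma_vvv = 0.000000; k1 = (0.500000, 1.000000, -0.818182, 0.272727)
  k2: at (u, v) = (1.012500, -0.725000), (du/dtau, dv/dtau) = (0.479545, 1.006818); Gamma_uuu = 3.228964, Gamma_uuv = 0.000000, Gamma_uvv = 0.000000, Gamma_vuu = -1.024611, Gamma_vuv = 0.000000, Gamma_vvv = 0.000000; k2 = (0.479545, 1.006818, -0.742545, 0.235623)
  k3: at (u, v) = (1.011989, -0.724830), (du/dtau, dv/dtau) = (0.481436, 1.005891); Gamma_uuu = 3.230790, Gamma_uuv = 0.000000, Gamma_uvv = 0.000000, Gamma_vuu = -1.027227, Gamma_vuv = 0.000000, Gamma_vvv = 0.000000; k3 = (0.481436, 1.005891, -0.748836, 0.238092)
  k4: at (u, v) = (1.024072, -0.699705), (du/dtau, dv/dtau) = (0.462558, 1.011905); Gamma_uuu = 3.187021, Gamma_uuv = 0.000000, Gamma_uvv = 0.000000, Gamma_vuu = -0.967500, Gamma_vuv = 0.000000, Gamma_vvv = 0.000000; k4 = (0.462558, 1.011905, -0.681895, 0.207006)
  Y <- Y + (h/6)(k1 + 2k2 + 2k3 + k4): u = 1.0240, v = -0.6997, du/dtau = 0.4626, dv/dtau = 1.0119
step 2:
  k1: at (u, v) = (1.024038, -0.699689), (du/dtau, dv/dtau) = (0.462643, 1.011893); Gamma_uuu = 3.187146, Gamma_uuv = 0.000000, Gamma_uvv = 0.000000, Gamma_vuu = -0.967663, Gamma_vuv = 0.000000, Gamma_vvv = 0.000000; k1 = (0.462643, 1.011893, -0.682172, 0.207117)
  k2: at (u, v) = (1.035604, -0.674392), (du/dtau, dv/dtau) = (0.445589, 1.017071); Gamma_uuu = 3.144278, Gamma_uuv = 0.000000, Gamma_uvv = 0.000000, Gamma_vuu = -0.914392, Gamma_vuv = 0.000000, Gamma_vvv = 0.000000; k2 = (0.445589, 1.017071, -0.624294, 0.181552)
  k3: at (u, v) = (1.035177, -0.674262), (du/dtau, dv/dtau) = (0.447036, 1.016432); Gamma_uuu = 3.145871, Gamma_uuv = 0.000000, Gamma_uvv = 0.000000, Gamma_vuu = -0.916291, Gamma_vuv = 0.000000, Gamma_vvv = 0.000000; k3 = (0.447036, 1.016432, -0.628674, 0.183112)
  k4: at (u, v) = (1.046389, -0.648867), (du/dtau, dv/dtau) = (0.431209, 1.021049); Gamma_uuu = 3.103753, Gamma_uuv = 0.000000, Gamma_uvv = 0.000000, Gamma_vuu = -0.867930, Gamma_vuv = 0.000000, Gamma_vvv = 0.000000; k4 = (0.431209, 1.021049, -0.577117, 0.161384)
  Y <- Y + (h/6)(k1 + 2k2 + 2k3 + k4): u = 1.0464, v = -0.6489, du/dtau = 0.4313, dv/dtau = 1.0210
step 3:
  k1: at (u, v) = (1.046364, -0.648856), (du/dtau, dv/dtau) = (0.431266, 1.021042); Gamma_uuu = 3.103851, Gamma_uuv = 0.000000, Gamma_uvv = 0.000000, Gamma_vuu = -0.868038, Gamma_vuv = 0.000000, Gamma_vvv = 0.000000; k1 = (0.431266, 1.021042, -0.577287, 0.161447)
  k2: at (u, v) = (1.057145, -0.623330), (du/dtau, dv/dtau) = (0.416834, 1.025078); Gamma_uuu = 3.063054, Gamma_uuv = 0.000000, Gamma_uvv = 0.000000, Gamma_vuu = -0.824481, Gamma_vuv = 0.000000, Gamma_vvv = 0.000000; k2 = (0.416834, 1.025078, -0.532207, 0.143254)
  k3: at (u, v) = (1.056784, -0.623229), (du/dtau, dv/dtau) = (0.417961, 1.024623); Gamma_uuu = 3.064422, Gamma_uuv = 0.000000, Gamma_uvv = 0.000000, Gamma_vuu = -0.825893, Gamma_vuv = 0.000000, Gamma_vvv = 0.000000; k3 = (0.417961, 1.024623, -0.535328, 0.144276)
  k4: at (u, v) = (1.067262, -0.597625), (du/dtau, dv/dtau) = (0.404500, 1.028255); Gamma_uuu = 3.024689, Gamma_uuv = 0.000000, Gamma_uvv = 0.000000, Gamma_vuu = -0.786071, Gamma_vuv = 0.000000, Gamma_vvv = 0.000000; k4 = (0.404500, 1.028255, -0.494900, 0.128617)
  Y <- Y + (h/6)(k1 + 2k2 + 2k3 + k4): u = 1.0672, v = -0.5976, du/dtau = 0.4045, dv/dtau = 1.0283
step 4:
  k1: at (u, v) = (1.067241, -0.597617), (du/dtau, dv/dtau) = (0.404539, 1.028251); Gamma_uuu = 3.024765, Gamma_uuv = 0.000000, Gamma_uvv = 0.000000, Gamma_vuu = -0.786145, Gamma_vuv = 0.000000, Gamma_vvv = 0.000000; k1 = (0.404539, 1.028251, -0.495008, 0.128654)
  k2: at (u, v) = (1.077355, -0.571911), (du/dtau, dv/dtau) = (0.392164, 1.031467); Gamma_uuu = 2.986466, Gamma_uuv = 0.000000, Gamma_uvv = 0.000000, Gamma_vuu = -0.749970, Gamma_vuv = 0.000000, Gamma_vvv = 0.000000; k2 = (0.392164, 1.031467, -0.459296, 0.115340)
  k3: at (u, v) = (1.077046, -0.571830), (du/dtau, dv/dtau) = (0.393057, 1.031134); Gamma_uuu = 2.987636, Gamma_uuv = 0.000000, Gamma_uvv = 0.000000, Gamma_vuu = -0.751045, Gamma_vuv = 0.000000, Gamma_vvv = 0.000000; k3 = (0.393057, 1.031134, -0.461570, 0.116032)
  k4: at (u, v) = (1.086894, -0.546060), (du/dtau, dv/dtau) = (0.381460, 1.034053); Gamma_uuu = 2.950497, Gamma_uuv = 0.000000, Gamma_uvv = 0.000000, Gamma_vuu = -0.717763, Gamma_vuv = 0.000000, Gamma_vvv = 0.000000; k4 = (0.381460, 1.034053, -0.429333, 0.104443)
  Y <- Y + (h/6)(k1 + 2k2 + 2k3 + k4): u = 1.0869, v = -0.5461, du/dtau = 0.3815, dv/dtau = 1.0340

Answer: u = 1.0869, v = -0.5461, du/dtau = 0.3815, dv/dtau = 1.0340


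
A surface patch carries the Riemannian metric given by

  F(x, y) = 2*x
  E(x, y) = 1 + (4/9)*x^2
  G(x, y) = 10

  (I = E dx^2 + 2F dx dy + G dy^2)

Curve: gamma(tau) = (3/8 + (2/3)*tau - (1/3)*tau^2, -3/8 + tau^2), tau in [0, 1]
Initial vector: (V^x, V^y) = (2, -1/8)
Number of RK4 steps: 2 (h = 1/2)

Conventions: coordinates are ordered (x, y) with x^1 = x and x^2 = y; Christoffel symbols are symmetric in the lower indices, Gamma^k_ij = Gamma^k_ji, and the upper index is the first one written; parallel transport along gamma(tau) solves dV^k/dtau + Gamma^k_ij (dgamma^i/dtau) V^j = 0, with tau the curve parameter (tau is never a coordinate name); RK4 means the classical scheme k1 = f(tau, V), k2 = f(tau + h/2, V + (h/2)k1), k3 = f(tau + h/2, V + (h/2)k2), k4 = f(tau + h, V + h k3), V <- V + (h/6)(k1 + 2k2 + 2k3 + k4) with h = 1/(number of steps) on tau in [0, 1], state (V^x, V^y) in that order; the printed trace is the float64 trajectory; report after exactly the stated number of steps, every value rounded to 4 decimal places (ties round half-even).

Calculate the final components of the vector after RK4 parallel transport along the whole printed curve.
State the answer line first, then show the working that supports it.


Answer: V^x = 1.9842, V^y = -0.2561

gamma'(tau) = (2/3 - (2/3)*tau, 2*tau); f(tau, V)^k = -Gamma^k_ij(gamma(tau)) gamma'^i(tau) V^j; h = 1/2; intermediate values shown to 6 dp
curve data and Christoffel symbols at the stage parameters:
  tau = 0.000000: gamma = (0.375000, -0.375000), gamma' = (0.666667, 0.000000); Gamma_xxx = 0.016563, Gamma_xxy = 0.000000, Gamma_xyy = 0.000000, Gamma_yxx = 0.198758, Gamma_yxy = 0.000000, Gamma_yyy = 0.000000
  tau = 0.250000: gamma = (0.520833, -0.312500), gamma' = (0.500000, 0.500000); Gamma_xxx = 0.022872, Gamma_xxy = 0.000000, Gamma_xyy = 0.000000, Gamma_yxx = 0.197617, Gamma_yxy = 0.000000, Gamma_yyy = 0.000000
  tau = 0.500000: gamma = (0.625000, -0.125000), gamma' = (0.333333, 1.000000); Gamma_xxx = 0.027304, Gamma_xxy = 0.000000, Gamma_xyy = 0.000000, Gamma_yxx = 0.196587, Gamma_yxy = 0.000000, Gamma_yyy = 0.000000
  tau = 0.750000: gamma = (0.687500, 0.187500), gamma' = (0.166667, 1.500000); Gamma_xxx = 0.029927, Gamma_xxy = 0.000000, Gamma_xyy = 0.000000, Gamma_yxx = 0.195885, Gamma_yxy = 0.000000, Gamma_yyy = 0.000000
  tau = 1.000000: gamma = (0.708333, 0.625000), gamma' = (0.000000, 2.000000); Gamma_xxx = 0.030795, Gamma_xxy = 0.000000, Gamma_xyy = 0.000000, Gamma_yxx = 0.195637, Gamma_yxy = 0.000000, Gamma_yyy = 0.000000
step 0: V^x = 2.0000, V^y = -0.1250
step 1: k1 = (-0.022084, -0.265010), k2 = (-0.022809, -0.197072), k3 = (-0.022807, -0.197054), k4 = (-0.018099, -0.130311); V <- V + (h/6)(k1 + 2k2 + 2k3 + k4): V^x = 1.9890, V^y = -0.2236
step 2: k1 = (-0.018103, -0.130340), k2 = (-0.009898, -0.064790), k3 = (-0.009909, -0.064857), k4 = (0.000000, 0.000000); V <- V + (h/6)(k1 + 2k2 + 2k3 + k4): V^x = 1.9842, V^y = -0.2561


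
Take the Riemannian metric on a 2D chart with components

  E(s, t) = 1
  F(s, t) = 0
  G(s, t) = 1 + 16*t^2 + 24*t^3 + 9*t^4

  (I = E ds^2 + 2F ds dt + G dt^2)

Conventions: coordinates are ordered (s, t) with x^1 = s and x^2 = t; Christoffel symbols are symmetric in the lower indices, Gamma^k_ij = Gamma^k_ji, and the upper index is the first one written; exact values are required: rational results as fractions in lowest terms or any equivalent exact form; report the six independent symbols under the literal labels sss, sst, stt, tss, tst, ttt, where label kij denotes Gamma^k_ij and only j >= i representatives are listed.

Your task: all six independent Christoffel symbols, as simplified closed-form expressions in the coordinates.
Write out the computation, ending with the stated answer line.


E = 1; F = 0; G = 1 + 16*t^2 + 24*t^3 + 9*t^4
Gamma^k_ij = (1/2) g^{kl} (d_i g_jl + d_j g_il - d_l g_ij), with g^inv = (1/(EG-F^2)) [[G, -F], [-F, E]]
first partials: E_s = 0, E_t = 0, F_s = 0, F_t = 0, G_s = 0, G_t = 32*t + 72*t^2 + 36*t^3
D = EG - F^2 = 1 + 16*t^2 + 24*t^3 + 9*t^4
expanded: Gamma^s_ss = (G E_s - 2F F_s + F E_t)/(2D), Gamma^s_st = (G E_t - F G_s)/(2D), Gamma^s_tt = (2G F_t - G G_s - F G_t)/(2D), Gamma^t_ss = (2E F_s - E E_t - F E_s)/(2D), Gamma^t_st = (E G_s - F E_t)/(2D), Gamma^t_tt = (E G_t - 2F F_t + F G_s)/(2D); substitute and cancel common factors

Answer: Gamma_sss = 0, Gamma_sst = 0, Gamma_stt = 0, Gamma_tss = 0, Gamma_tst = 0, Gamma_ttt = (18*t^3 + 36*t^2 + 16*t)/(9*t^4 + 24*t^3 + 16*t^2 + 1)


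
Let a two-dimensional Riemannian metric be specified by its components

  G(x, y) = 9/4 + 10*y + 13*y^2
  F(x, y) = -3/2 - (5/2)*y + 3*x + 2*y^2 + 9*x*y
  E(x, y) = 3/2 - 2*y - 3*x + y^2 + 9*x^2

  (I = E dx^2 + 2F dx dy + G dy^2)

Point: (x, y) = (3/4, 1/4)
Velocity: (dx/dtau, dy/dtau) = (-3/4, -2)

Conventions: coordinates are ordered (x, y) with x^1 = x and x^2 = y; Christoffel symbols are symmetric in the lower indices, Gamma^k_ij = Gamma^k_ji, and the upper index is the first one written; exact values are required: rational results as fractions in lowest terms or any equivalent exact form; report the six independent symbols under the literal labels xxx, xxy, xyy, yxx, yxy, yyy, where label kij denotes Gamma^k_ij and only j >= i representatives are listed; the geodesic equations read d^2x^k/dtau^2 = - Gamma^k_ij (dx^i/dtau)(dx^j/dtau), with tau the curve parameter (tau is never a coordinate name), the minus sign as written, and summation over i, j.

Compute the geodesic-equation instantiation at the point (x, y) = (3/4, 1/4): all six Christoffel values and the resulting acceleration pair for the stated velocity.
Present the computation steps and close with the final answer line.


E = 31/8, F = 31/16, G = 89/16 at the point
E_x = 21/2, E_y = -3/2, F_x = 21/4, F_y = 21/4, G_x = 0, G_y = 33/2
EG - F^2 = 4557/256;  g^inv = (256/4557) * [[89/16, -31/16], [-31/16, 31/8]]
first-kind symbols [ij,l] = (1/2)(d_i g_jl + d_j g_il - d_l g_ij): [xx,x] = E_x/2 = 21/4, [xx,y] = F_x - E_y/2 = 6, [xy,x] = E_y/2 = -3/4, [xy,y] = G_x/2 = 0, [yy,x] = F_y - G_x/2 = 21/4, [yy,y] = G_y/2 = 33/4
Gamma^x_ij = (G*[ij,x] - F*[ij,y])/(EG - F^2), Gamma^y_ij = (E*[ij,y] - F*[ij,x])/(EG - F^2)
Gamma_xxx = 1500/1519, Gamma_xxy = -356/1519, Gamma_xyy = 1128/1519, Gamma_yxx = 36/49, Gamma_yxy = 4/49, Gamma_yyy = 60/49
d^2x/dtau^2 = -(Gamma_xxx*(-3/4)^2 + 2*Gamma_xxy*(-3/4)*(-2) + Gamma_xyy*(-2)^2) = -17151/6076
d^2y/dtau^2 = -(Gamma_yxx*(-3/4)^2 + 2*Gamma_yxy*(-3/4)*(-2) + Gamma_yyy*(-2)^2) = -1089/196

Answer: Gamma_xxx = 1500/1519, Gamma_xxy = -356/1519, Gamma_xyy = 1128/1519, Gamma_yxx = 36/49, Gamma_yxy = 4/49, Gamma_yyy = 60/49; accelerations (d^2x/dtau^2, d^2y/dtau^2) = (-17151/6076, -1089/196)


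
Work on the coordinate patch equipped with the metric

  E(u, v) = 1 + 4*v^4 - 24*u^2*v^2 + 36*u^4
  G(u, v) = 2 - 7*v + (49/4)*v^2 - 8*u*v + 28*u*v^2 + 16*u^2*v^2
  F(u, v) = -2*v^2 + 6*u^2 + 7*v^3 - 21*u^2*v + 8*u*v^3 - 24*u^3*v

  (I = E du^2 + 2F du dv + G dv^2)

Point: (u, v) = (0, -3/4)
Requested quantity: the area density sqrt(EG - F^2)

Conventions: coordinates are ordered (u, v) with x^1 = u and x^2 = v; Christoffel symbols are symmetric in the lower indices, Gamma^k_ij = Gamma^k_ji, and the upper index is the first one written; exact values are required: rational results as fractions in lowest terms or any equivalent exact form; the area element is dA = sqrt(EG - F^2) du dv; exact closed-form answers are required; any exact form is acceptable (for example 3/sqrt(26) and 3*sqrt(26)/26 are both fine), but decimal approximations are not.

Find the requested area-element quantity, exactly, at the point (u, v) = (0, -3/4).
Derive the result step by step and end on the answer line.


E = 145/64, F = -261/64, G = 905/64; EG - F^2 = 493/32

Answer: sqrt(EG - F^2) = sqrt(986)/8


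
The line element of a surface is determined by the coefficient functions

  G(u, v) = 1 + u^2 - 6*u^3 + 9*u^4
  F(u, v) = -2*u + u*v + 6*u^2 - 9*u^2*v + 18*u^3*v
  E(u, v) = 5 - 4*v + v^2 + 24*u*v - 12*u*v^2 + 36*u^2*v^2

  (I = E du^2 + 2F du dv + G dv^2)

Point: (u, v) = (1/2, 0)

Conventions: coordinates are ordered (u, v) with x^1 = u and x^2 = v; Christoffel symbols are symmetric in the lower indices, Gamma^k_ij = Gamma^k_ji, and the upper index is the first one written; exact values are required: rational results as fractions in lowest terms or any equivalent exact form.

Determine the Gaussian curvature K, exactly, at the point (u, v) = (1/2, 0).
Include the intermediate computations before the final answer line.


E = 5, F = 1/2, G = 17/16, EG - F^2 = 81/16 at the point
E_u = 0, E_v = 8, F_u = 4, F_v = 1/2, G_u = 1, G_v = 0
E_vv = 8, F_uv = 11/2, G_uu = 11
The intrinsic route: Brioschi's K = (det M1 - det M2)/(EG - F^2)^2.
M1 = [[-E_vv/2 + F_uv - G_uu/2, E_u/2, F_u - E_v/2], [F_v - G_u/2, E, F], [G_v/2, F, G]] = [[-4, 0, 0], [0, 5, 1/2], [0, 1/2, 17/16]]; det M1 = -81/4
M2 = [[0, E_v/2, G_u/2], [E_v/2, E, F], [G_u/2, F, G]] = [[0, 4, 1/2], [4, 5, 1/2], [1/2, 1/2, 17/16]]; det M2 = -65/4
det M1 - det M2 = -4; K = -4 / (81/16)^2 = -1024/6561

Answer: K = -1024/6561


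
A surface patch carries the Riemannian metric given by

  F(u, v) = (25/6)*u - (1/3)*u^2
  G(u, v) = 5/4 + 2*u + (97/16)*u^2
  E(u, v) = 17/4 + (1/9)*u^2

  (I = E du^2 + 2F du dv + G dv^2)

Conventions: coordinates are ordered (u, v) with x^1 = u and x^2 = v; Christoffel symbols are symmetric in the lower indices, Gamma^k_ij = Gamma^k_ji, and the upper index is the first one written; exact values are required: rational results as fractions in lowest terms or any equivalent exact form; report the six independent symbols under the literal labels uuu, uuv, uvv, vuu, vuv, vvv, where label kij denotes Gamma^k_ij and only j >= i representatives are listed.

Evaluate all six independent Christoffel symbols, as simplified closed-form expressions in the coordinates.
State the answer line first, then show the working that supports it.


Answer: Gamma_uuu = (260*u^3 + 2528*u^2 - 9920*u)/(324*u^4 + 1728*u^3 + 4921*u^2 + 4896*u + 3060), Gamma_uuv = (1164*u^3 - 14358*u^2 - 2400*u)/(324*u^4 + 1728*u^3 + 4921*u^2 + 4896*u + 3060), Gamma_uvv = (-84681*u^3 - 41904*u^2 - 22068*u - 2880)/(1296*u^4 + 6912*u^3 + 19684*u^2 + 19584*u + 12240), Gamma_vuu = (-64*u^3 - 4896*u + 30600)/(972*u^4 + 5184*u^3 + 14763*u^2 + 14688*u + 9180), Gamma_vuv = (388*u^3 + 64*u^2 + 14841*u + 2448)/(324*u^4 + 1728*u^3 + 4921*u^2 + 4896*u + 3060), Gamma_vvv = (-1164*u^3 + 14358*u^2 + 2400*u)/(324*u^4 + 1728*u^3 + 4921*u^2 + 4896*u + 3060)

E = 17/4 + (1/9)*u^2; F = (25/6)*u - (1/3)*u^2; G = 5/4 + 2*u + (97/16)*u^2
Gamma^k_ij = (1/2) g^{kl} (d_i g_jl + d_j g_il - d_l g_ij), with g^inv = (1/(EG-F^2)) [[G, -F], [-F, E]]
first partials: E_u = (2/9)*u, E_v = 0, F_u = 25/6 - (2/3)*u, F_v = 0, G_u = 2 + (97/8)*u, G_v = 0
D = EG - F^2 = 85/16 + (17/2)*u + (4921/576)*u^2 + 3*u^3 + (9/16)*u^4
expanded: Gamma^u_uu = (G E_u - 2F F_u + F E_v)/(2D), Gamma^u_uv = (G E_v - F G_u)/(2D), Gamma^u_vv = (2G F_v - G G_u - F G_v)/(2D), Gamma^v_uu = (2E F_u - E E_v - F E_u)/(2D), Gamma^v_uv = (E G_u - F E_v)/(2D), Gamma^v_vv = (E G_v - 2F F_v + F G_u)/(2D); substitute and cancel common factors
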